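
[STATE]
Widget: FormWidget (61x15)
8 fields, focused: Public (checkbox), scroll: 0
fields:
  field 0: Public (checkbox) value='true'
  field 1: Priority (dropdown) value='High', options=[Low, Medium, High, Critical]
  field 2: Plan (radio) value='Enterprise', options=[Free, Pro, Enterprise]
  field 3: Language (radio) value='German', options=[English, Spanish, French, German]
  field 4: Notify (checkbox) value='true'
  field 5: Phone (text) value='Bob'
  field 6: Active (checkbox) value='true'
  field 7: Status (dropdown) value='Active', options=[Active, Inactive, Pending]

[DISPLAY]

> Public:     [x]                                            
  Priority:   [High                                        ▼]
  Plan:       ( ) Free  ( ) Pro  (●) Enterprise              
  Language:   ( ) English  ( ) Spanish  ( ) French  (●) Germa
  Notify:     [x]                                            
  Phone:      [Bob                                          ]
  Active:     [x]                                            
  Status:     [Active                                      ▼]
                                                             
                                                             
                                                             
                                                             
                                                             
                                                             
                                                             


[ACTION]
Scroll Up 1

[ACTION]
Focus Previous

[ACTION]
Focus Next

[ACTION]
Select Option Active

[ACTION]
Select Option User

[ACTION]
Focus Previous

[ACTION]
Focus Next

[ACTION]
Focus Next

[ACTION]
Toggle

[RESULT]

  Public:     [x]                                            
> Priority:   [High                                        ▼]
  Plan:       ( ) Free  ( ) Pro  (●) Enterprise              
  Language:   ( ) English  ( ) Spanish  ( ) French  (●) Germa
  Notify:     [x]                                            
  Phone:      [Bob                                          ]
  Active:     [x]                                            
  Status:     [Active                                      ▼]
                                                             
                                                             
                                                             
                                                             
                                                             
                                                             
                                                             


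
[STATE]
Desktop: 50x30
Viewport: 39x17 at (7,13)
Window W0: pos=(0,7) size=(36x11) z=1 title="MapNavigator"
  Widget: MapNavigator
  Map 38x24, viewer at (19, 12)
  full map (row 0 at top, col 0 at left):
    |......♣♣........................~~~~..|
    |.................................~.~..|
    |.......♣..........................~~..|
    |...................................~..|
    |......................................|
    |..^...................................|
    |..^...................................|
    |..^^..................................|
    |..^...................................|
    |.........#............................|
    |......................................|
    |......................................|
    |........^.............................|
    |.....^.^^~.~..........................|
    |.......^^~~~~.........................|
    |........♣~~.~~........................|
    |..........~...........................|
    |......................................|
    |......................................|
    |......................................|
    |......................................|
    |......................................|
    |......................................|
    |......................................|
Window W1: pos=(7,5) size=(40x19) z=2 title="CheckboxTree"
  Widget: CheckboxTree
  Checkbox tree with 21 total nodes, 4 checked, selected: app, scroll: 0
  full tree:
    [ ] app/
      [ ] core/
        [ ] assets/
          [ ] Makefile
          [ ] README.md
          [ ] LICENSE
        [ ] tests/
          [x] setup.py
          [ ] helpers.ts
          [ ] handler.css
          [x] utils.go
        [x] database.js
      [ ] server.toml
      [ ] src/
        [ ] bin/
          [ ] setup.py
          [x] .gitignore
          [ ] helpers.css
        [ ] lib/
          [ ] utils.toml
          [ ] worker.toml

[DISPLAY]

┃       [ ] LICENSE                    
┃     [-] tests/                       
┃       [x] setup.py                   
┃       [ ] helpers.ts                 
┃       [ ] handler.css                
┃       [x] utils.go                   
┃     [x] database.js                  
┃   [ ] server.toml                    
┃   [-] src/                           
┃     [-] bin/                         
┗━━━━━━━━━━━━━━━━━━━━━━━━━━━━━━━━━━━━━━
                                       
                                       
                                       
                                       
                                       
                                       


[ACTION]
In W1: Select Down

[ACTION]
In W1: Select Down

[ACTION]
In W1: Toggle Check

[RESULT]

┃       [x] LICENSE                    
┃     [-] tests/                       
┃       [x] setup.py                   
┃       [ ] helpers.ts                 
┃       [ ] handler.css                
┃       [x] utils.go                   
┃     [x] database.js                  
┃   [ ] server.toml                    
┃   [-] src/                           
┃     [-] bin/                         
┗━━━━━━━━━━━━━━━━━━━━━━━━━━━━━━━━━━━━━━
                                       
                                       
                                       
                                       
                                       
                                       


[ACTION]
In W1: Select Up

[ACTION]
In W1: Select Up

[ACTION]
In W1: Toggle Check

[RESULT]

┃       [x] LICENSE                    
┃     [x] tests/                       
┃       [x] setup.py                   
┃       [x] helpers.ts                 
┃       [x] handler.css                
┃       [x] utils.go                   
┃     [x] database.js                  
┃   [x] server.toml                    
┃   [x] src/                           
┃     [x] bin/                         
┗━━━━━━━━━━━━━━━━━━━━━━━━━━━━━━━━━━━━━━
                                       
                                       
                                       
                                       
                                       
                                       


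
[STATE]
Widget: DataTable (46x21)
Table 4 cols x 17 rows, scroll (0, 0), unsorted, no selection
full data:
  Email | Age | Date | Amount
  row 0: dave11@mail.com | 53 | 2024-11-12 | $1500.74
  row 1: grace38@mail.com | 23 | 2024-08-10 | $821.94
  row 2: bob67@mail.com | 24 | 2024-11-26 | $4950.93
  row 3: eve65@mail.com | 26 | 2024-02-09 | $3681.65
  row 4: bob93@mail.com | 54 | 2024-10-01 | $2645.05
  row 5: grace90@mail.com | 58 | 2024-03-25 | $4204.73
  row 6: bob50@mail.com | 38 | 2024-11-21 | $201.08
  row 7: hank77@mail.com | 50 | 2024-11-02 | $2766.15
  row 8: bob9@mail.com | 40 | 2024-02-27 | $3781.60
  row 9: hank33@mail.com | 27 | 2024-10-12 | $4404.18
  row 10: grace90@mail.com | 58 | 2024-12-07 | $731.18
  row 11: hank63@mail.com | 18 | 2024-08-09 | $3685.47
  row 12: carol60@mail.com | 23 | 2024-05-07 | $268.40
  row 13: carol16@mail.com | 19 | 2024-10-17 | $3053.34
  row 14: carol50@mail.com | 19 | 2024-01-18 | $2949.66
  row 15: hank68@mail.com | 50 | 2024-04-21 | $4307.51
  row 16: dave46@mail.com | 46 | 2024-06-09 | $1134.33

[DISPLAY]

Email           │Age│Date      │Amount        
────────────────┼───┼──────────┼────────      
dave11@mail.com │53 │2024-11-12│$1500.74      
grace38@mail.com│23 │2024-08-10│$821.94       
bob67@mail.com  │24 │2024-11-26│$4950.93      
eve65@mail.com  │26 │2024-02-09│$3681.65      
bob93@mail.com  │54 │2024-10-01│$2645.05      
grace90@mail.com│58 │2024-03-25│$4204.73      
bob50@mail.com  │38 │2024-11-21│$201.08       
hank77@mail.com │50 │2024-11-02│$2766.15      
bob9@mail.com   │40 │2024-02-27│$3781.60      
hank33@mail.com │27 │2024-10-12│$4404.18      
grace90@mail.com│58 │2024-12-07│$731.18       
hank63@mail.com │18 │2024-08-09│$3685.47      
carol60@mail.com│23 │2024-05-07│$268.40       
carol16@mail.com│19 │2024-10-17│$3053.34      
carol50@mail.com│19 │2024-01-18│$2949.66      
hank68@mail.com │50 │2024-04-21│$4307.51      
dave46@mail.com │46 │2024-06-09│$1134.33      
                                              
                                              


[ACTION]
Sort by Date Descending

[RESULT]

Email           │Age│Date     ▼│Amount        
────────────────┼───┼──────────┼────────      
grace90@mail.com│58 │2024-12-07│$731.18       
bob67@mail.com  │24 │2024-11-26│$4950.93      
bob50@mail.com  │38 │2024-11-21│$201.08       
dave11@mail.com │53 │2024-11-12│$1500.74      
hank77@mail.com │50 │2024-11-02│$2766.15      
carol16@mail.com│19 │2024-10-17│$3053.34      
hank33@mail.com │27 │2024-10-12│$4404.18      
bob93@mail.com  │54 │2024-10-01│$2645.05      
grace38@mail.com│23 │2024-08-10│$821.94       
hank63@mail.com │18 │2024-08-09│$3685.47      
dave46@mail.com │46 │2024-06-09│$1134.33      
carol60@mail.com│23 │2024-05-07│$268.40       
hank68@mail.com │50 │2024-04-21│$4307.51      
grace90@mail.com│58 │2024-03-25│$4204.73      
bob9@mail.com   │40 │2024-02-27│$3781.60      
eve65@mail.com  │26 │2024-02-09│$3681.65      
carol50@mail.com│19 │2024-01-18│$2949.66      
                                              
                                              


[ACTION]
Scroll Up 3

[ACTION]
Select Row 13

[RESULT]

Email           │Age│Date     ▼│Amount        
────────────────┼───┼──────────┼────────      
grace90@mail.com│58 │2024-12-07│$731.18       
bob67@mail.com  │24 │2024-11-26│$4950.93      
bob50@mail.com  │38 │2024-11-21│$201.08       
dave11@mail.com │53 │2024-11-12│$1500.74      
hank77@mail.com │50 │2024-11-02│$2766.15      
carol16@mail.com│19 │2024-10-17│$3053.34      
hank33@mail.com │27 │2024-10-12│$4404.18      
bob93@mail.com  │54 │2024-10-01│$2645.05      
grace38@mail.com│23 │2024-08-10│$821.94       
hank63@mail.com │18 │2024-08-09│$3685.47      
dave46@mail.com │46 │2024-06-09│$1134.33      
carol60@mail.com│23 │2024-05-07│$268.40       
hank68@mail.com │50 │2024-04-21│$4307.51      
>race90@mail.com│58 │2024-03-25│$4204.73      
bob9@mail.com   │40 │2024-02-27│$3781.60      
eve65@mail.com  │26 │2024-02-09│$3681.65      
carol50@mail.com│19 │2024-01-18│$2949.66      
                                              
                                              


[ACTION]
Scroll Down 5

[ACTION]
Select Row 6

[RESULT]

Email           │Age│Date     ▼│Amount        
────────────────┼───┼──────────┼────────      
grace90@mail.com│58 │2024-12-07│$731.18       
bob67@mail.com  │24 │2024-11-26│$4950.93      
bob50@mail.com  │38 │2024-11-21│$201.08       
dave11@mail.com │53 │2024-11-12│$1500.74      
hank77@mail.com │50 │2024-11-02│$2766.15      
carol16@mail.com│19 │2024-10-17│$3053.34      
>ank33@mail.com │27 │2024-10-12│$4404.18      
bob93@mail.com  │54 │2024-10-01│$2645.05      
grace38@mail.com│23 │2024-08-10│$821.94       
hank63@mail.com │18 │2024-08-09│$3685.47      
dave46@mail.com │46 │2024-06-09│$1134.33      
carol60@mail.com│23 │2024-05-07│$268.40       
hank68@mail.com │50 │2024-04-21│$4307.51      
grace90@mail.com│58 │2024-03-25│$4204.73      
bob9@mail.com   │40 │2024-02-27│$3781.60      
eve65@mail.com  │26 │2024-02-09│$3681.65      
carol50@mail.com│19 │2024-01-18│$2949.66      
                                              
                                              


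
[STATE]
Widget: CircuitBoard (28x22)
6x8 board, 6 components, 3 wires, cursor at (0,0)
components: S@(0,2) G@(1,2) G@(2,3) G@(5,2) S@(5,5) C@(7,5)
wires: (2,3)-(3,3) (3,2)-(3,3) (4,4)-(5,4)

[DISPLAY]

   0 1 2 3 4 5              
0  [.]      S               
                            
1           G               
                            
2               G           
                │           
3           · ─ ·           
                            
4                   ·       
                    │       
5           G       ·   S   
                            
6                           
                            
7                       C   
Cursor: (0,0)               
                            
                            
                            
                            
                            


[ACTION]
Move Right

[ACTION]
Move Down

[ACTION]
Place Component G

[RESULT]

   0 1 2 3 4 5              
0           S               
                            
1      [G]  G               
                            
2               G           
                │           
3           · ─ ·           
                            
4                   ·       
                    │       
5           G       ·   S   
                            
6                           
                            
7                       C   
Cursor: (1,1)               
                            
                            
                            
                            
                            


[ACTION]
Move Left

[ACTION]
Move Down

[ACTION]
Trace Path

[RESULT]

   0 1 2 3 4 5              
0           S               
                            
1       G   G               
                            
2  [.]          G           
                │           
3           · ─ ·           
                            
4                   ·       
                    │       
5           G       ·   S   
                            
6                           
                            
7                       C   
Cursor: (2,0)  Trace: No con
                            
                            
                            
                            
                            


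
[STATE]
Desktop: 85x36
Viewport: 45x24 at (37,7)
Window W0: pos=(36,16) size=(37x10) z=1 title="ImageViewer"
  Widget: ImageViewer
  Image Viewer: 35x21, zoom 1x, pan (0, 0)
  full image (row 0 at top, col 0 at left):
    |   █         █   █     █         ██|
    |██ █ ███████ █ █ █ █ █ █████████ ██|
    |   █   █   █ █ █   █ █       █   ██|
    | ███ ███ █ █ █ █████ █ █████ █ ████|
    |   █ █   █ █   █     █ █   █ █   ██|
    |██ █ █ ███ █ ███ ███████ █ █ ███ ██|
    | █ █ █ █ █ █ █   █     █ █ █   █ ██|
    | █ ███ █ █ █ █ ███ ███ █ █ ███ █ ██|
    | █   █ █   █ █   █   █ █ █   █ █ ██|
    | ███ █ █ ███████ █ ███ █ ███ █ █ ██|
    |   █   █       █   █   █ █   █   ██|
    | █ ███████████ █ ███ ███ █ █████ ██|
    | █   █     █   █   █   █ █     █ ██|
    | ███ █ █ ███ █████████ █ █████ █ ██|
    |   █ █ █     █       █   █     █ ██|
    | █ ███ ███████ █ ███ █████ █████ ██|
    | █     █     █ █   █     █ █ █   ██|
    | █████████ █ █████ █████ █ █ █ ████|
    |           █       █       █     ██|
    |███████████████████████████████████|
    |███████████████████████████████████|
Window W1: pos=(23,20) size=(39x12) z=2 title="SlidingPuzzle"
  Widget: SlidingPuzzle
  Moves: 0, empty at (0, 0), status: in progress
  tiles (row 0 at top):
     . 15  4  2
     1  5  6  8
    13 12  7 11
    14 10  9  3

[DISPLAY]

                                             
                                             
                                             
                                             
                                             
                                             
                                             
                                             
                                             
━━━━━━━━━━━━━━━━━━━━━━━━━━━━━━━━━━━┓         
 ImageViewer                       ┃         
───────────────────────────────────┨         
   █         █   █     █         ██┃         
━━━━━━━━━━━━━━━━━━━━━━━━┓███████ ██┃         
e                       ┃    █   ██┃         
────────────────────────┨███ █ ████┃         
──┬────┐                ┃  █ █   ██┃         
4 │  2 │                ┃█ █ ███ ██┃         
──┼────┤                ┃━━━━━━━━━━┛         
6 │  8 │                ┃                    
──┼────┤                ┃                    
7 │ 11 │                ┃                    
──┼────┤                ┃                    
9 │  3 │                ┃                    


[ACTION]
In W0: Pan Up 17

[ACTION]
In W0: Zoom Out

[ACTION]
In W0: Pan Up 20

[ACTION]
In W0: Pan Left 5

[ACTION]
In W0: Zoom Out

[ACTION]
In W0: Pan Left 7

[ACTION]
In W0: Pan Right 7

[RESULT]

                                             
                                             
                                             
                                             
                                             
                                             
                                             
                                             
                                             
━━━━━━━━━━━━━━━━━━━━━━━━━━━━━━━━━━━┓         
 ImageViewer                       ┃         
───────────────────────────────────┨         
      █   █     █         ██       ┃         
━━━━━━━━━━━━━━━━━━━━━━━━┓ ██       ┃         
e                       ┃ ██       ┃         
────────────────────────┨███       ┃         
──┬────┐                ┃ ██       ┃         
4 │  2 │                ┃ ██       ┃         
──┼────┤                ┃━━━━━━━━━━┛         
6 │  8 │                ┃                    
──┼────┤                ┃                    
7 │ 11 │                ┃                    
──┼────┤                ┃                    
9 │  3 │                ┃                    


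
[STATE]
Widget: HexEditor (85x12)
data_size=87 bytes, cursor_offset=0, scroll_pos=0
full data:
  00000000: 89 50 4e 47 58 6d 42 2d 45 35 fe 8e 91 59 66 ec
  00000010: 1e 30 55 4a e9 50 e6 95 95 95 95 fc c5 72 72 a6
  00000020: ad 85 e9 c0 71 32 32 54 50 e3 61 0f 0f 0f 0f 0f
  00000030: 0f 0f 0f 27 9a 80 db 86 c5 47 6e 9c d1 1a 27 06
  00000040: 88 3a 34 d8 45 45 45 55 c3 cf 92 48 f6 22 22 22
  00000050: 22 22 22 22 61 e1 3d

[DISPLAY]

00000000  89 50 4e 47 58 6d 42 2d  45 35 fe 8e 91 59 66 ec  |.PNGXmB-E5...Yf.|       
00000010  1e 30 55 4a e9 50 e6 95  95 95 95 fc c5 72 72 a6  |.0UJ.P.......rr.|       
00000020  ad 85 e9 c0 71 32 32 54  50 e3 61 0f 0f 0f 0f 0f  |....q22TP.a.....|       
00000030  0f 0f 0f 27 9a 80 db 86  c5 47 6e 9c d1 1a 27 06  |...'.....Gn...'.|       
00000040  88 3a 34 d8 45 45 45 55  c3 cf 92 48 f6 22 22 22  |.:4.EEEU...H."""|       
00000050  22 22 22 22 61 e1 3d                              |""""a.=         |       
                                                                                     
                                                                                     
                                                                                     
                                                                                     
                                                                                     
                                                                                     


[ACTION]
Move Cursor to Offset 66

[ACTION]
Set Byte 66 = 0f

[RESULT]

00000000  89 50 4e 47 58 6d 42 2d  45 35 fe 8e 91 59 66 ec  |.PNGXmB-E5...Yf.|       
00000010  1e 30 55 4a e9 50 e6 95  95 95 95 fc c5 72 72 a6  |.0UJ.P.......rr.|       
00000020  ad 85 e9 c0 71 32 32 54  50 e3 61 0f 0f 0f 0f 0f  |....q22TP.a.....|       
00000030  0f 0f 0f 27 9a 80 db 86  c5 47 6e 9c d1 1a 27 06  |...'.....Gn...'.|       
00000040  88 3a 0F d8 45 45 45 55  c3 cf 92 48 f6 22 22 22  |.:..EEEU...H."""|       
00000050  22 22 22 22 61 e1 3d                              |""""a.=         |       
                                                                                     
                                                                                     
                                                                                     
                                                                                     
                                                                                     
                                                                                     


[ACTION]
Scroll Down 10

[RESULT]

00000050  22 22 22 22 61 e1 3d                              |""""a.=         |       
                                                                                     
                                                                                     
                                                                                     
                                                                                     
                                                                                     
                                                                                     
                                                                                     
                                                                                     
                                                                                     
                                                                                     
                                                                                     


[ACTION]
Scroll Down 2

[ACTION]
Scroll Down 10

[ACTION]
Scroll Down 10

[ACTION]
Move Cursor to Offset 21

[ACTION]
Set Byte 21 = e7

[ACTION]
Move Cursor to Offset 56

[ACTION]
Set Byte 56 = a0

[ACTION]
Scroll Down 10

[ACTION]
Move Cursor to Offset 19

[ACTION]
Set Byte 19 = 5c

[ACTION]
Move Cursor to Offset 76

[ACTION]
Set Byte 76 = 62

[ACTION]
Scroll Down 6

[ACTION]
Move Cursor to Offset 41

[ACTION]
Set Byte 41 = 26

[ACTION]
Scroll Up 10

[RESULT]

00000000  89 50 4e 47 58 6d 42 2d  45 35 fe 8e 91 59 66 ec  |.PNGXmB-E5...Yf.|       
00000010  1e 30 55 5c e9 e7 e6 95  95 95 95 fc c5 72 72 a6  |.0U\.........rr.|       
00000020  ad 85 e9 c0 71 32 32 54  50 26 61 0f 0f 0f 0f 0f  |....q22TP&a.....|       
00000030  0f 0f 0f 27 9a 80 db 86  a0 47 6e 9c d1 1a 27 06  |...'.....Gn...'.|       
00000040  88 3a 0f d8 45 45 45 55  c3 cf 92 48 62 22 22 22  |.:..EEEU...Hb"""|       
00000050  22 22 22 22 61 e1 3d                              |""""a.=         |       
                                                                                     
                                                                                     
                                                                                     
                                                                                     
                                                                                     
                                                                                     


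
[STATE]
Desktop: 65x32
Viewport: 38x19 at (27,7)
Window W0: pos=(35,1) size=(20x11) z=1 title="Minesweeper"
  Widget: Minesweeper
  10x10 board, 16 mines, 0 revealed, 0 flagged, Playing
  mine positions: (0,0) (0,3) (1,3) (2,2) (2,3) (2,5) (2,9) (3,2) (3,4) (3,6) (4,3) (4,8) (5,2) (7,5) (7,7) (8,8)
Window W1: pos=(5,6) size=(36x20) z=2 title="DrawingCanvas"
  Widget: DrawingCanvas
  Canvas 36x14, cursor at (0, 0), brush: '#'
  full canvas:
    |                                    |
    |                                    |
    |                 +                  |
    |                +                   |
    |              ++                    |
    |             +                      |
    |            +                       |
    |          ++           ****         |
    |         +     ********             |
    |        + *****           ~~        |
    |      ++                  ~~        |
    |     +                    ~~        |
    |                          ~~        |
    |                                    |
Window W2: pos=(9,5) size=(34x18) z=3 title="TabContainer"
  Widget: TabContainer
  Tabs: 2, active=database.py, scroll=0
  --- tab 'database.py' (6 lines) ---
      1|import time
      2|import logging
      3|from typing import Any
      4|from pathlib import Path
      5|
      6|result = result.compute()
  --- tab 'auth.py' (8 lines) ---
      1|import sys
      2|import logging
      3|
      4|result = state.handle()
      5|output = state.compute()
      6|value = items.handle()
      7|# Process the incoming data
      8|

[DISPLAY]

───────────────┨■■■        ┃          
th.py          ┃■■■        ┃          
───────────────┃■■■        ┃          
               ┃■■■        ┃          
               ┃━━━━━━━━━━━┛          
t Any          ┃                      
rt Path        ┃                      
               ┃                      
ompute()       ┃                      
               ┃                      
               ┃                      
               ┃                      
               ┃                      
               ┃                      
               ┃                      
━━━━━━━━━━━━━━━┛                      
             ┃                        
             ┃                        
━━━━━━━━━━━━━┛                        


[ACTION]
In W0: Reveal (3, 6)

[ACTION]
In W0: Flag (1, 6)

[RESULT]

───────────────┨■■■        ┃          
th.py          ┃■✹■        ┃          
───────────────┃■■■        ┃          
               ┃■■■        ┃          
               ┃━━━━━━━━━━━┛          
t Any          ┃                      
rt Path        ┃                      
               ┃                      
ompute()       ┃                      
               ┃                      
               ┃                      
               ┃                      
               ┃                      
               ┃                      
               ┃                      
━━━━━━━━━━━━━━━┛                      
             ┃                        
             ┃                        
━━━━━━━━━━━━━┛                        


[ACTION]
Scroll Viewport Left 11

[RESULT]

──────────────────────────┨■■■        
ase.py]│ auth.py          ┃■✹■        
──────────────────────────┃■■■        
 time                     ┃■■■        
 logging                  ┃━━━━━━━━━━━
yping import Any          ┃           
athlib import Path        ┃           
                          ┃           
 = result.compute()       ┃           
                          ┃           
                          ┃           
                          ┃           
                          ┃           
                          ┃           
                          ┃           
━━━━━━━━━━━━━━━━━━━━━━━━━━┛           
                        ┃             
                        ┃             
━━━━━━━━━━━━━━━━━━━━━━━━┛             


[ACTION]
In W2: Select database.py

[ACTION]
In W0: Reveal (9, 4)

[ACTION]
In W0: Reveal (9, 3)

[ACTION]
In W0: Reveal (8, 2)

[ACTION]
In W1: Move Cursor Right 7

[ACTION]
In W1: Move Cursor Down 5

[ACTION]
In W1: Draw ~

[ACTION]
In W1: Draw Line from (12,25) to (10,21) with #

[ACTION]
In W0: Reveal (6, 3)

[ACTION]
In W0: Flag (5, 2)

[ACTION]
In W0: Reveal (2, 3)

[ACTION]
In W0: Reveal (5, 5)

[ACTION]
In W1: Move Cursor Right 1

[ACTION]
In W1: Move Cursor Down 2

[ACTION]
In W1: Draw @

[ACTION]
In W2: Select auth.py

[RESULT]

──────────────────────────┨■■■        
ase.py │[auth.py]         ┃■✹■        
──────────────────────────┃■■■        
 sys                      ┃■■■        
 logging                  ┃━━━━━━━━━━━
                          ┃           
 = state.handle()         ┃           
 = state.compute()        ┃           
= items.handle()          ┃           
ess the incoming data     ┃           
                          ┃           
                          ┃           
                          ┃           
                          ┃           
                          ┃           
━━━━━━━━━━━━━━━━━━━━━━━━━━┛           
                        ┃             
                        ┃             
━━━━━━━━━━━━━━━━━━━━━━━━┛             


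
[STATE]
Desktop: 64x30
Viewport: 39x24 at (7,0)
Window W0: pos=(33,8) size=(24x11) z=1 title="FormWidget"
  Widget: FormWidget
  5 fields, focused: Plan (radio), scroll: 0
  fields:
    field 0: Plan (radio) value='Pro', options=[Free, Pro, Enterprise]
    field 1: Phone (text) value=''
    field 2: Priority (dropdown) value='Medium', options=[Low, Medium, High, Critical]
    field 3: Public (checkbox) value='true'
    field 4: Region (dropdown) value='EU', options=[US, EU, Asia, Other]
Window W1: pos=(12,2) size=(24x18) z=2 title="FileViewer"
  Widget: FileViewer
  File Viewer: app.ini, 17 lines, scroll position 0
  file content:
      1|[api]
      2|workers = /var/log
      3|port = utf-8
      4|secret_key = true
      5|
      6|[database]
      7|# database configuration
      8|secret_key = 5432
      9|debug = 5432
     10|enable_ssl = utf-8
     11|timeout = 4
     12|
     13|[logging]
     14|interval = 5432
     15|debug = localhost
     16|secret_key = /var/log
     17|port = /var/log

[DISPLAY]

                                       
                                       
     ┏━━━━━━━━━━━━━━━━━━━━━━┓          
     ┃ FileViewer           ┃          
     ┠──────────────────────┨          
     ┃[api]                ▲┃          
     ┃workers = /var/log   █┃          
     ┃port = utf-8         ░┃          
     ┃secret_key = true    ░┃━━━━━━━━━━
     ┃                     ░┃ormWidget 
     ┃[database]           ░┃──────────
     ┃# database configurat░┃Plan:     
     ┃secret_key = 5432    ░┃Phone:    
     ┃debug = 5432         ░┃Priority: 
     ┃enable_ssl = utf-8   ░┃Public:   
     ┃timeout = 4          ░┃Region:   
     ┃                     ░┃          
     ┃[logging]            ░┃          
     ┃interval = 5432      ▼┃━━━━━━━━━━
     ┗━━━━━━━━━━━━━━━━━━━━━━┛          
                                       
                                       
                                       
                                       


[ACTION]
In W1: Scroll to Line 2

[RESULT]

                                       
                                       
     ┏━━━━━━━━━━━━━━━━━━━━━━┓          
     ┃ FileViewer           ┃          
     ┠──────────────────────┨          
     ┃workers = /var/log   ▲┃          
     ┃port = utf-8         ░┃          
     ┃secret_key = true    ░┃          
     ┃                     ░┃━━━━━━━━━━
     ┃[database]           ░┃ormWidget 
     ┃# database configurat█┃──────────
     ┃secret_key = 5432    ░┃Plan:     
     ┃debug = 5432         ░┃Phone:    
     ┃enable_ssl = utf-8   ░┃Priority: 
     ┃timeout = 4          ░┃Public:   
     ┃                     ░┃Region:   
     ┃[logging]            ░┃          
     ┃interval = 5432      ░┃          
     ┃debug = localhost    ▼┃━━━━━━━━━━
     ┗━━━━━━━━━━━━━━━━━━━━━━┛          
                                       
                                       
                                       
                                       


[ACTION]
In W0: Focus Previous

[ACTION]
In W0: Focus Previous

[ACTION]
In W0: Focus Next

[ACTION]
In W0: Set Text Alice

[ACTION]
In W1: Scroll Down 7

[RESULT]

                                       
                                       
     ┏━━━━━━━━━━━━━━━━━━━━━━┓          
     ┃ FileViewer           ┃          
     ┠──────────────────────┨          
     ┃secret_key = true    ▲┃          
     ┃                     ░┃          
     ┃[database]           ░┃          
     ┃# database configurat░┃━━━━━━━━━━
     ┃secret_key = 5432    ░┃ormWidget 
     ┃debug = 5432         ░┃──────────
     ┃enable_ssl = utf-8   ░┃Plan:     
     ┃timeout = 4          ░┃Phone:    
     ┃                     ░┃Priority: 
     ┃[logging]            ░┃Public:   
     ┃interval = 5432      ░┃Region:   
     ┃debug = localhost    ░┃          
     ┃secret_key = /var/log█┃          
     ┃port = /var/log      ▼┃━━━━━━━━━━
     ┗━━━━━━━━━━━━━━━━━━━━━━┛          
                                       
                                       
                                       
                                       


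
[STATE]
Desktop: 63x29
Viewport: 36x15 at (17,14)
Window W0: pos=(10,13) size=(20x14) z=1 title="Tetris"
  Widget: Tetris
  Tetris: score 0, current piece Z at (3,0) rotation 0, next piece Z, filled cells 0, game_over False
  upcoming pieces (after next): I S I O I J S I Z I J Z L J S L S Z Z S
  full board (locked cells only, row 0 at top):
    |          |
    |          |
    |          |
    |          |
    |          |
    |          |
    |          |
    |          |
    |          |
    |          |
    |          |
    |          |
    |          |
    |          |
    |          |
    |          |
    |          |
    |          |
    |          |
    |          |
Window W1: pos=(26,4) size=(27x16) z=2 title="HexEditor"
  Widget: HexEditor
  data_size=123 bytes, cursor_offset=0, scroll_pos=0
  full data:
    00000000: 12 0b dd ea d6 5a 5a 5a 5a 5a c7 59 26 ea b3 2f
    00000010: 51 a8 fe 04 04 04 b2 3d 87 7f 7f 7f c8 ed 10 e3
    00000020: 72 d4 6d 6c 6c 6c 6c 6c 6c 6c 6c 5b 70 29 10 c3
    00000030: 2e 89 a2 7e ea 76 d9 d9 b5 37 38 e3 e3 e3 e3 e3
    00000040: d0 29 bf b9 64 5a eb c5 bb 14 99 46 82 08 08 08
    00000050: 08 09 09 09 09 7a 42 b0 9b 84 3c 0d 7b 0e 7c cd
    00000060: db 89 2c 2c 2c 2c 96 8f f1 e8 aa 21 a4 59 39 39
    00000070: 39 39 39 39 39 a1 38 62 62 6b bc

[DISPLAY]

s        ┃00000070  39 39 39 39 39 ┃
─────────┃                         ┃
         ┃                         ┃
         ┃                         ┃
         ┃                         ┃
         ┗━━━━━━━━━━━━━━━━━━━━━━━━━┛
            ┃                       
            ┃                       
            ┃                       
            ┃                       
            ┃                       
            ┃                       
━━━━━━━━━━━━┛                       
                                    
                                    


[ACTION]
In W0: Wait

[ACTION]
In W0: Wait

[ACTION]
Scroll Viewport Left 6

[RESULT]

 Tetris        ┃00000070  39 39 39 3
───────────────┃                    
               ┃                    
               ┃                    
               ┃                    
               ┗━━━━━━━━━━━━━━━━━━━━
                  ┃                 
                  ┃                 
                  ┃                 
                  ┃                 
                  ┃                 
                  ┃                 
━━━━━━━━━━━━━━━━━━┛                 
                                    
                                    


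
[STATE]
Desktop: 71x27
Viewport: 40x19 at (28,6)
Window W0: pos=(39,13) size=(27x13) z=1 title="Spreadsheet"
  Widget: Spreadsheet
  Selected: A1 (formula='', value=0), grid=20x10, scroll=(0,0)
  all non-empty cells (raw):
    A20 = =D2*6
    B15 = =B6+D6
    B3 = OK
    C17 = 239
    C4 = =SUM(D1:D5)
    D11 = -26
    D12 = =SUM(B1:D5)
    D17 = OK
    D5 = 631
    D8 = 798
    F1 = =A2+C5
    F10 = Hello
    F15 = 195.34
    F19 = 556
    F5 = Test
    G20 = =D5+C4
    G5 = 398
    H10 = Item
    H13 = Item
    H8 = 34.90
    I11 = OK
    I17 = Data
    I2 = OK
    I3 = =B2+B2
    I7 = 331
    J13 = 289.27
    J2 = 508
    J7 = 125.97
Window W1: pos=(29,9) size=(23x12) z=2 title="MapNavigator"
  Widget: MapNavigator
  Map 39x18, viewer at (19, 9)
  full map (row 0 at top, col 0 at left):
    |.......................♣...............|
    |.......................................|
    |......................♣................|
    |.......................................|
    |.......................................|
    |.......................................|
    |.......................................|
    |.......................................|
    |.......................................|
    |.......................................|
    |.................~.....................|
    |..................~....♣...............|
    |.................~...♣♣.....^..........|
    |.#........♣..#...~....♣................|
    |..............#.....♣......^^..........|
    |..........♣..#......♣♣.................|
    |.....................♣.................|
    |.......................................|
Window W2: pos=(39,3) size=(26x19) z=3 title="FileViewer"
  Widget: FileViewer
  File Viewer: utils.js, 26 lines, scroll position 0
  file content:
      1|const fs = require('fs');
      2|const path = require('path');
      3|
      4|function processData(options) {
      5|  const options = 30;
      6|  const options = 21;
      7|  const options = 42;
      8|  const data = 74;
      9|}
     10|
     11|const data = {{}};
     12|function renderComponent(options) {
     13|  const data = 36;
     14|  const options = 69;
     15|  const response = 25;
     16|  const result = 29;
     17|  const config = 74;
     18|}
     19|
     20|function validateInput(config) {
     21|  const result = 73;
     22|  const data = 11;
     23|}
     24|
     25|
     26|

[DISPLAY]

           ┃const fs = require('fs'▲┃   
           ┃const path = require('p█┃   
           ┃                       ░┃   
 ┏━━━━━━━━━┃function processData(op░┃   
 ┃ MapNavig┃  const options = 30;  ░┃   
 ┠─────────┃  const options = 21;  ░┃   
 ┃.........┃  const options = 42;  ░┃   
 ┃.........┃  const data = 74;     ░┃┓  
 ┃.........┃}                      ░┃┃  
 ┃.........┃                       ░┃┨  
 ┃.........┃const data = {{}};     ░┃┃  
 ┃........~┃function renderComponen░┃┃  
 ┃.........┃  const data = 36;     ░┃┃  
 ┃........~┃  const options = 69;  ░┃┃  
 ┗━━━━━━━━━┃  const response = 25; ▼┃┃  
           ┗━━━━━━━━━━━━━━━━━━━━━━━━┛┃  
           ┃  4        0       0     ┃  
           ┃  5        0       0     ┃  
           ┃  6        0       0     ┃  


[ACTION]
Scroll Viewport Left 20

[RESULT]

                               ┃const fs
                               ┃const pa
                               ┃        
                     ┏━━━━━━━━━┃function
                     ┃ MapNavig┃  const 
                     ┠─────────┃  const 
                     ┃.........┃  const 
                     ┃.........┃  const 
                     ┃.........┃}       
                     ┃.........┃        
                     ┃.........┃const da
                     ┃........~┃function
                     ┃.........┃  const 
                     ┃........~┃  const 
                     ┗━━━━━━━━━┃  const 
                               ┗━━━━━━━━
                               ┃  4     
                               ┃  5     
                               ┃  6     


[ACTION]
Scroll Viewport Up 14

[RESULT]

                                        
                                        
                                        
                               ┏━━━━━━━━
                               ┃ FileVie
                               ┠────────
                               ┃const fs
                               ┃const pa
                               ┃        
                     ┏━━━━━━━━━┃function
                     ┃ MapNavig┃  const 
                     ┠─────────┃  const 
                     ┃.........┃  const 
                     ┃.........┃  const 
                     ┃.........┃}       
                     ┃.........┃        
                     ┃.........┃const da
                     ┃........~┃function
                     ┃.........┃  const 
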